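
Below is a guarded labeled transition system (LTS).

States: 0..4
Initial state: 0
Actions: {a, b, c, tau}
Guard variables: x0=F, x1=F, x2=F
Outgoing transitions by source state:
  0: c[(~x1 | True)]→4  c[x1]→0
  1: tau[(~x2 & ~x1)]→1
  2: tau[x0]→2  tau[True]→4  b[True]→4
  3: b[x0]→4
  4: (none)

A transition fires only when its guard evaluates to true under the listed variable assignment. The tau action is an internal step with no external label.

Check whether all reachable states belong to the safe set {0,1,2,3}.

Safe = {0,1,2,3}
R = {0,4}
  0: ✓
  4: outside
witness against invariant: c → 4

Answer: INVARIANT VIOLATED at state 4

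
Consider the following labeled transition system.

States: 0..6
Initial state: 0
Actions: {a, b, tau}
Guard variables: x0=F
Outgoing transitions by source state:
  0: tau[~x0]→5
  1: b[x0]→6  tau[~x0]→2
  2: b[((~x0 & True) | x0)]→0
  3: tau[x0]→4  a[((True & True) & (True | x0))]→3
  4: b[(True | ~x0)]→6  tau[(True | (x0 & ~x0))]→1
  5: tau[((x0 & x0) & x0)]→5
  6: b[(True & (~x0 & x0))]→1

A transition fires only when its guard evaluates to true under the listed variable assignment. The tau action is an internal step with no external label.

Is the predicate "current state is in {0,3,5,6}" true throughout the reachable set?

Safe = {0,3,5,6}
R = {0,5}
  0: ✓
  5: ✓

Answer: INVARIANT HOLDS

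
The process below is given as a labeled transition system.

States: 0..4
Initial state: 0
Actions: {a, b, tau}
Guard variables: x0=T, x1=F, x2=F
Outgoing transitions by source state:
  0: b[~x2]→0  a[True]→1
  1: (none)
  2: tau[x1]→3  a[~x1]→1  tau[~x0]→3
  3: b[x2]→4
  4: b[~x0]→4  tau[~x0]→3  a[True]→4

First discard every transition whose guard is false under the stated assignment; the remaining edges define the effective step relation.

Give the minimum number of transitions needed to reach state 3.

Layered search for 3:
  L0 = {0}
  L1 = {1}
3 never appears.

Answer: UNREACHABLE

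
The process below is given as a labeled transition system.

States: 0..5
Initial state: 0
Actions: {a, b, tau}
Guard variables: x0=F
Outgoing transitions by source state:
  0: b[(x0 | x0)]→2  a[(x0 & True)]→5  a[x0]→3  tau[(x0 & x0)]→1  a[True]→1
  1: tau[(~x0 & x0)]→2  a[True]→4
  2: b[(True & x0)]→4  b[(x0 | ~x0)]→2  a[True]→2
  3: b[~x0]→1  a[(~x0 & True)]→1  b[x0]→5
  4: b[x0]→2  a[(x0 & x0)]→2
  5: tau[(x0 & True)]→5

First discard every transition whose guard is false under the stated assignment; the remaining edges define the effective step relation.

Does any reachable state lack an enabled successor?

Reachable = {0,1,4}
  0: a→1  [deg 1]
  1: a→4  [deg 1]
  4: ∅  [no exit]
witness 4: a·a

Answer: DEADLOCK at state 4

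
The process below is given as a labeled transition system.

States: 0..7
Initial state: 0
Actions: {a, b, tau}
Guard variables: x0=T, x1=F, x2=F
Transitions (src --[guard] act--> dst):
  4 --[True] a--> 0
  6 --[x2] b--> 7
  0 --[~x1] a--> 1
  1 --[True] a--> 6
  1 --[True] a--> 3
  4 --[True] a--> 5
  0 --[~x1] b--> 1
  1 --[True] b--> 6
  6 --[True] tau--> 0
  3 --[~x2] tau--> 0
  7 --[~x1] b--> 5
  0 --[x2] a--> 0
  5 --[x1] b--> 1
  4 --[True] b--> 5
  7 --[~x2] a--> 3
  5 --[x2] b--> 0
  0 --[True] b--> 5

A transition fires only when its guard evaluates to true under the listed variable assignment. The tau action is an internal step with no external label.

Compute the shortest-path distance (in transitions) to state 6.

Answer: 2

Working:
BFS to 6:
  L0 = {0}
  L1 = {1,5}
  L2 = {3,6}
6 enters at depth 2; path a·a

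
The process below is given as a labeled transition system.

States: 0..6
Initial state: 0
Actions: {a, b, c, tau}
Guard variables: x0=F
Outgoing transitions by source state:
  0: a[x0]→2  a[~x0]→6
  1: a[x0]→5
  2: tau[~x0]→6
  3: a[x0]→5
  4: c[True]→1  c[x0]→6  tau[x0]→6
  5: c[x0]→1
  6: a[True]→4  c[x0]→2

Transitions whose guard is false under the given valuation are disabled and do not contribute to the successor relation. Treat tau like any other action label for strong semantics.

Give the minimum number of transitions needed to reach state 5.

Answer: UNREACHABLE

Analysis:
Layered search for 5:
  L0 = {0}
  L1 = {6}
  L2 = {4}
  L3 = {1}
5 never appears.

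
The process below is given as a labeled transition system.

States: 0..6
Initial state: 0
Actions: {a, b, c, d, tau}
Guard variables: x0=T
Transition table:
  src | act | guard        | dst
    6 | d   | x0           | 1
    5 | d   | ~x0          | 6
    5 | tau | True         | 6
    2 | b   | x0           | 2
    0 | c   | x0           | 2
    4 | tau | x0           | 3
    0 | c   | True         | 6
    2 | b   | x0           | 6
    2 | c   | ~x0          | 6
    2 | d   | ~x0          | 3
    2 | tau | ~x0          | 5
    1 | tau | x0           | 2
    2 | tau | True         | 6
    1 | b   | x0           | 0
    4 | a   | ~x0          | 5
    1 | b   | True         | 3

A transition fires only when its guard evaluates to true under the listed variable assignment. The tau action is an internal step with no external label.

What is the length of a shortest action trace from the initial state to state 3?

Answer: 3

Working:
Layered search for 3:
  depth 0: {0}
  depth 1: {2,6}
  depth 2: {1}
  depth 3: {3}
3 enters at depth 3; path c·d·b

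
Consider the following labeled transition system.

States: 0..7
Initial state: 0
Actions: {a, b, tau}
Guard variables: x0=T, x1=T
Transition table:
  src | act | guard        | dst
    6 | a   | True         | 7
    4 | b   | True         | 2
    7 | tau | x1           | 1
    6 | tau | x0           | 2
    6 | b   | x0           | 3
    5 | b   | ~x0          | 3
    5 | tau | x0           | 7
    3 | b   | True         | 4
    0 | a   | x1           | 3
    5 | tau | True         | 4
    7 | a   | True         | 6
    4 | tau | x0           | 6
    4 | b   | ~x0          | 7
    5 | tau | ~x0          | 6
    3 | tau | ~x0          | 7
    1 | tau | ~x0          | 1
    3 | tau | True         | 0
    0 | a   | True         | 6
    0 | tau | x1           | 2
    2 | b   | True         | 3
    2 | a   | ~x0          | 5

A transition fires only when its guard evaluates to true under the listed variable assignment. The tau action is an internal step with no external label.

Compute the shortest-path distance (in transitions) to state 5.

Answer: UNREACHABLE

Trace:
Layered search for 5:
  depth 0: {0}
  depth 1: {2,3,6}
  depth 2: {4,7}
  depth 3: {1}
5 never appears.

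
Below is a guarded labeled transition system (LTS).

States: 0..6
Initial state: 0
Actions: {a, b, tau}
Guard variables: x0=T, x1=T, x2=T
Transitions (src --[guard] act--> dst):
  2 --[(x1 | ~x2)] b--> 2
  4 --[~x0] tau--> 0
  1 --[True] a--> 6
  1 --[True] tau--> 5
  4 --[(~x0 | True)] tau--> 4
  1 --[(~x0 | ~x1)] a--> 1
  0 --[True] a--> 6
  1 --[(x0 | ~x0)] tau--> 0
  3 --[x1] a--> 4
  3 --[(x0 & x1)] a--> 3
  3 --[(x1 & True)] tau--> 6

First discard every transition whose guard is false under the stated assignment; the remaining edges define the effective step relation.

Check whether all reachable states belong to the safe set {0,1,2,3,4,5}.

Answer: INVARIANT VIOLATED at state 6

Working:
Inv-set: {0,1,2,3,4,5}
R = {0,6}
  0: ok
  6: outside
witness against invariant: a → 6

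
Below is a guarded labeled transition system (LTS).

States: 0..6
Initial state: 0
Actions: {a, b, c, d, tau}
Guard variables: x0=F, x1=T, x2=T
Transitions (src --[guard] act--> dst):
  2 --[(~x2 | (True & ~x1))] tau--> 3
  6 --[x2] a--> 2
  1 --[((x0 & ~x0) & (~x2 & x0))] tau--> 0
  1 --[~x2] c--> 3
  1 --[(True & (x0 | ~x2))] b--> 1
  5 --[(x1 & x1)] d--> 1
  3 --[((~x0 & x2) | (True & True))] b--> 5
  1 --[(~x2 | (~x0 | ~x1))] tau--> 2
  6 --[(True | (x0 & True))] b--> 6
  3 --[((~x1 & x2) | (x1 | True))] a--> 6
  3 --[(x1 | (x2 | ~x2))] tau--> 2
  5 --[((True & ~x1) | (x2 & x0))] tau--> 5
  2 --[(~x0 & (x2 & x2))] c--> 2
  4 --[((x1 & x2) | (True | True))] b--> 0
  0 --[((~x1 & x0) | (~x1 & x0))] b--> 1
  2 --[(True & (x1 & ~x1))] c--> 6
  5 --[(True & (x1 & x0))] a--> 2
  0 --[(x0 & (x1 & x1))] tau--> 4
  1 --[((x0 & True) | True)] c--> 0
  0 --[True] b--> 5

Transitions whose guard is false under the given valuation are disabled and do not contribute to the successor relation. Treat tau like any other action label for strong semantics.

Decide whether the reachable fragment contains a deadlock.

Answer: DEADLOCK-FREE

Working:
Reachable = {0,1,2,5}
  0: b→5  [1 exit(s)]
  1: c→0  tau→2  [2 exit(s)]
  2: c→2  [1 exit(s)]
  5: d→1  [1 exit(s)]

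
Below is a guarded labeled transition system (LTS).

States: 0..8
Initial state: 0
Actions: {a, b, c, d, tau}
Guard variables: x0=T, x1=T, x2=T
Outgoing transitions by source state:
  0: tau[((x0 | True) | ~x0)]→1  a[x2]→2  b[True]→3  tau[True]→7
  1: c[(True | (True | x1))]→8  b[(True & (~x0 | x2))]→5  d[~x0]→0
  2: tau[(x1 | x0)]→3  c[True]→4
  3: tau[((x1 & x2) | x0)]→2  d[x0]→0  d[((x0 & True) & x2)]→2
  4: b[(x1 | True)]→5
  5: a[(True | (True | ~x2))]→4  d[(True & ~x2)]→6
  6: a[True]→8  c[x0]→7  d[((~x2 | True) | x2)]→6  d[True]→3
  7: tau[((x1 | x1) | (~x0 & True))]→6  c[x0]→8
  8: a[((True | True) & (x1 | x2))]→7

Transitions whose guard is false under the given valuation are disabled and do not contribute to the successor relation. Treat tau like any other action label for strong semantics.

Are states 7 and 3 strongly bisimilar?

Answer: NOT BISIMILAR

Trace:
Bisimulation quotient by refinement:
  P[0] = {{0,1,2,3,4,5,6,7,8}}
  P[1] = {{0},{1},{2,7},{3},{4},{5,8},{6}}
  P[2] = {{0},{1},{2},{3},{4},{5},{6},{7},{8}}
9 equivalence class(es) (converged in 3)
7∈{7}, 3∈{3}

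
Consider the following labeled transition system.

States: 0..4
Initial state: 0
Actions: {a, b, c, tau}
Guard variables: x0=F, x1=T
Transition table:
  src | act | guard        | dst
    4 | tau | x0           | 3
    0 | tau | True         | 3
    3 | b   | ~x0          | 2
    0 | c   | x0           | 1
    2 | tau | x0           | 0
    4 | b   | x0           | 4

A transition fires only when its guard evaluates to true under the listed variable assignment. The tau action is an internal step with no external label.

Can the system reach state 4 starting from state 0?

Answer: UNREACHABLE

Analysis:
After dropping false guards: 2 live edges.
L0 = {0}
L1 = {3}  cumulative {0,3}
L2 = {2}  cumulative {0,2,3}
R = {0,2,3}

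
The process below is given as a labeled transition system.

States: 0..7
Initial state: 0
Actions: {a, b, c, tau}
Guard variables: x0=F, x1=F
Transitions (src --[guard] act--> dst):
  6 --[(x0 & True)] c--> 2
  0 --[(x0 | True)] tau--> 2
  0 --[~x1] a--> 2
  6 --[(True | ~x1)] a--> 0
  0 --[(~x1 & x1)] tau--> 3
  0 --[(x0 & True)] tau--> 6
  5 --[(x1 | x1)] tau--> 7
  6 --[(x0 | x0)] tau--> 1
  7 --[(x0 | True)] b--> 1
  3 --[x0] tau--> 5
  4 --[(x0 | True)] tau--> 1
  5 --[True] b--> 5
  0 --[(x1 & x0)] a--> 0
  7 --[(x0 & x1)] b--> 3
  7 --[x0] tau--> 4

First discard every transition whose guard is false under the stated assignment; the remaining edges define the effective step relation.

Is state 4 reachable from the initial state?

6 transition(s) survive guard evaluation.
L0 = {0}
L1 = {2}  total {0,2}
R = {0,2}

Answer: UNREACHABLE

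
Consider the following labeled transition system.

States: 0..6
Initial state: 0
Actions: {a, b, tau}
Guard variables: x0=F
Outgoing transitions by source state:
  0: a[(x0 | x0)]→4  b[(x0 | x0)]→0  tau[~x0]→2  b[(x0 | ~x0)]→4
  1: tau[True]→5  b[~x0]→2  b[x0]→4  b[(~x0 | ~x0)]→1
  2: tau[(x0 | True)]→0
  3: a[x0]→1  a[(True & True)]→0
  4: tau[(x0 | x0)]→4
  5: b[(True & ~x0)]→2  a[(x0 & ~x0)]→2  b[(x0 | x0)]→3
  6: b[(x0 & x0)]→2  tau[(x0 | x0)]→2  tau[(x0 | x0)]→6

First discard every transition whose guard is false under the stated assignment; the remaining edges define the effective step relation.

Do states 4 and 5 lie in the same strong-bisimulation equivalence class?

Refine partition for ~:
  P[0] = {{0,1,2,3,4,5,6}}
  P[1] = {{0,1},{2},{3},{4,6},{5}}
  P[2] = {{0},{1},{2},{3},{4,6},{5}}
Fixed point at round 3; 6 class(es).
[4]={4,6}  [5]={5}

Answer: NOT BISIMILAR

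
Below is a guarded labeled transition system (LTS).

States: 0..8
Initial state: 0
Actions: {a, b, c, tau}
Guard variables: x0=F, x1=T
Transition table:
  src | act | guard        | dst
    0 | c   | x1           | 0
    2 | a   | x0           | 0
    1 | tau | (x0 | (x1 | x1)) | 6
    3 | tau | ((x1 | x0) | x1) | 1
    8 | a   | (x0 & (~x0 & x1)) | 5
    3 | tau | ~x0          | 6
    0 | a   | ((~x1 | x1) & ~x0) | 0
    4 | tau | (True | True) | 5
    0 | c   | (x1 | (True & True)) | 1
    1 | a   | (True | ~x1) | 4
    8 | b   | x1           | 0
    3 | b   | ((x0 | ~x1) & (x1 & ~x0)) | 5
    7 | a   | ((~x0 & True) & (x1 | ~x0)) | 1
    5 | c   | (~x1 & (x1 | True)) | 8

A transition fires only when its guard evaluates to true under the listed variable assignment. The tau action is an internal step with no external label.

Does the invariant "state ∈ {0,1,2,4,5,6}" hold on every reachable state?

Allowed set {0,1,2,4,5,6}
R = {0,1,4,5,6}
  0: ✓
  1: ✓
  4: ✓
  5: ✓
  6: ✓

Answer: INVARIANT HOLDS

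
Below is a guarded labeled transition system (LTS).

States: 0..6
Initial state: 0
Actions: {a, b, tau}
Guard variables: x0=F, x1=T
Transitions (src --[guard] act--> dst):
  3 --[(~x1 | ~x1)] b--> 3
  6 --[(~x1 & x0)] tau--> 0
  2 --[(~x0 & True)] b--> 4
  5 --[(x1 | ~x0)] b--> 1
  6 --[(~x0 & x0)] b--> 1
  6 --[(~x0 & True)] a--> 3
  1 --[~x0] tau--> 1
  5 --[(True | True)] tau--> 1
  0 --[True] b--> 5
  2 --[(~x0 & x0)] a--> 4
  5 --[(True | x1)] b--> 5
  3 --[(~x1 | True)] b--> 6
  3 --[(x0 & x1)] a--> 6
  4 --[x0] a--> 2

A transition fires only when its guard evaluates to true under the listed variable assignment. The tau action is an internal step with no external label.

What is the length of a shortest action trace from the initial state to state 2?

Answer: UNREACHABLE

Analysis:
Layered search for 2:
  Layer 0: {0}
  Layer 1: {5}
  Layer 2: {1}
2 never appears.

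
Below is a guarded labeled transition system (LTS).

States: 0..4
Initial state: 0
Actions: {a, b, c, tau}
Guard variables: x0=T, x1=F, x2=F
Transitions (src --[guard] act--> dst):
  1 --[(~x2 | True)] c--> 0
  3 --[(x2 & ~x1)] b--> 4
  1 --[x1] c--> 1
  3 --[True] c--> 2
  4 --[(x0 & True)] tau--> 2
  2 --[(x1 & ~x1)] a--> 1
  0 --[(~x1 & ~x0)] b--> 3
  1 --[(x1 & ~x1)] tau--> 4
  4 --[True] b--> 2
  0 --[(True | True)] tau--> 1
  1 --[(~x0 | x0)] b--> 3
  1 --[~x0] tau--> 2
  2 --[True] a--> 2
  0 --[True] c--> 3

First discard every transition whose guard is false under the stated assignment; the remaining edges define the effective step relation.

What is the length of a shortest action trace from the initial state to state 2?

Layered search for 2:
  L0 = {0}
  L1 = {1,3}
  L2 = {2}
depth(2)=2, e.g. c·c

Answer: 2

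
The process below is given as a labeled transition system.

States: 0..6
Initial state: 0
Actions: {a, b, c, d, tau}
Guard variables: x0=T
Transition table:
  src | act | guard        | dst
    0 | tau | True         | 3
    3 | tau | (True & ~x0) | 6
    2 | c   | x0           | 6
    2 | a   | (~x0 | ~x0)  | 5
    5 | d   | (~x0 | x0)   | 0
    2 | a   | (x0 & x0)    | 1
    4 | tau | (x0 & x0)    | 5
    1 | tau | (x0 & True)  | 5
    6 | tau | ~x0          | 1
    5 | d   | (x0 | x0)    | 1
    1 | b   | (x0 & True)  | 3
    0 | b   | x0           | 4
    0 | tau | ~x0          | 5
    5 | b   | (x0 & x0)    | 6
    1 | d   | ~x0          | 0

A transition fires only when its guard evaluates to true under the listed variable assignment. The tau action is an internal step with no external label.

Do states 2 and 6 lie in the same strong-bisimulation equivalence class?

Answer: NOT BISIMILAR

Trace:
Bisimulation quotient by refinement:
  π0 = {{0,1,2,3,4,5,6}}
  π1 = {{0,1},{2},{3,6},{4},{5}}
  π2 = {{0},{1},{2},{3,6},{4},{5}}
Fixed point at round 3; 6 class(es).
[2]={2}  [6]={3,6}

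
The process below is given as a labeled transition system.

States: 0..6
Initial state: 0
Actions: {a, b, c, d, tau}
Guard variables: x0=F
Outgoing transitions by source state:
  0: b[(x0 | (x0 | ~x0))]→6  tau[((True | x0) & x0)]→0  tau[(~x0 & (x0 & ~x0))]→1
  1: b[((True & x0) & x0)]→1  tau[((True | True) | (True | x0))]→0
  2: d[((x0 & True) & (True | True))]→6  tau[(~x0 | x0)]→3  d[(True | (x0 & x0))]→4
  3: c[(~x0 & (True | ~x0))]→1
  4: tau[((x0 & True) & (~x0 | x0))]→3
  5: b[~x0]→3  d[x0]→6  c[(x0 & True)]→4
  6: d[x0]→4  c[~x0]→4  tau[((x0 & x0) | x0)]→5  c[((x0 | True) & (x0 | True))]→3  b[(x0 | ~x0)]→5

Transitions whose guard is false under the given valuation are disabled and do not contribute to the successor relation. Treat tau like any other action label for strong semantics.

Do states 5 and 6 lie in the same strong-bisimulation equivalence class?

Refine partition for ~:
  P[0] = {{0,1,2,3,4,5,6}}
  P[1] = {{0,5},{1},{2},{3},{4},{6}}
  P[2] = {{0},{1},{2},{3},{4},{5},{6}}
Fixed point at round 3; 7 class(es).
[5]={5}  [6]={6}

Answer: NOT BISIMILAR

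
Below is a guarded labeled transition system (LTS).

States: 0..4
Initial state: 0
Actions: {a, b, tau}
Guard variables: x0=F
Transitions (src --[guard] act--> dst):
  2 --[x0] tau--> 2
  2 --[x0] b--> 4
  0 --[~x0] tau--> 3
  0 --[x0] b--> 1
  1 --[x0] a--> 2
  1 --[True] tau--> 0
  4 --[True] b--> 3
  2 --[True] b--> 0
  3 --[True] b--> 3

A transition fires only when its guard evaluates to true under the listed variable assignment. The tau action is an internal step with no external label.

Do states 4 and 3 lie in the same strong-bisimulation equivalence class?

Answer: BISIMILAR

Analysis:
Bisimulation quotient by refinement:
  P[0] = {{0,1,2,3,4}}
  P[1] = {{0,1},{2,3,4}}
  P[2] = {{0},{1},{2},{3,4}}
4 equivalence class(es) (converged in 3)
4∈{3,4}, 3∈{3,4}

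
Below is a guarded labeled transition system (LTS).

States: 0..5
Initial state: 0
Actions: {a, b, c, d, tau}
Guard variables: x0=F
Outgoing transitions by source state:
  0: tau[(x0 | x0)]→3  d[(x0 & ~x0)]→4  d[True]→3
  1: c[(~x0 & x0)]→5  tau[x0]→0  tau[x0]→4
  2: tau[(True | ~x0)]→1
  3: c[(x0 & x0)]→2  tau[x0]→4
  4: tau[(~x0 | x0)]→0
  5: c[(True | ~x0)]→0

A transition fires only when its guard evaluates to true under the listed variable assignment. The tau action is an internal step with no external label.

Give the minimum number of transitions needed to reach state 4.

Layered search for 4:
  depth 0: {0}
  depth 1: {3}
4 never appears.

Answer: UNREACHABLE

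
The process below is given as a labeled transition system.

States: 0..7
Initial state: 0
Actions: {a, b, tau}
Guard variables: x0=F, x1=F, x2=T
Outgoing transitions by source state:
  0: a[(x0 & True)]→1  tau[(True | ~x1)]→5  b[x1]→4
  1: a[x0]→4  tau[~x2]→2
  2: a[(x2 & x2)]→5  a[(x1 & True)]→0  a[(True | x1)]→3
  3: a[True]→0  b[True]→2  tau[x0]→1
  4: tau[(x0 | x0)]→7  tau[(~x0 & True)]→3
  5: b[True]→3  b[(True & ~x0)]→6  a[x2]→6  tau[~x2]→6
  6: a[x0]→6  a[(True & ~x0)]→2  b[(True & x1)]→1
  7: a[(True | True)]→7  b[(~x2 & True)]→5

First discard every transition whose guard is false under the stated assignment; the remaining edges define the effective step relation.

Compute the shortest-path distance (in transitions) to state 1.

Layered search for 1:
  depth 0: {0}
  depth 1: {5}
  depth 2: {3,6}
  depth 3: {2}
1 never appears.

Answer: UNREACHABLE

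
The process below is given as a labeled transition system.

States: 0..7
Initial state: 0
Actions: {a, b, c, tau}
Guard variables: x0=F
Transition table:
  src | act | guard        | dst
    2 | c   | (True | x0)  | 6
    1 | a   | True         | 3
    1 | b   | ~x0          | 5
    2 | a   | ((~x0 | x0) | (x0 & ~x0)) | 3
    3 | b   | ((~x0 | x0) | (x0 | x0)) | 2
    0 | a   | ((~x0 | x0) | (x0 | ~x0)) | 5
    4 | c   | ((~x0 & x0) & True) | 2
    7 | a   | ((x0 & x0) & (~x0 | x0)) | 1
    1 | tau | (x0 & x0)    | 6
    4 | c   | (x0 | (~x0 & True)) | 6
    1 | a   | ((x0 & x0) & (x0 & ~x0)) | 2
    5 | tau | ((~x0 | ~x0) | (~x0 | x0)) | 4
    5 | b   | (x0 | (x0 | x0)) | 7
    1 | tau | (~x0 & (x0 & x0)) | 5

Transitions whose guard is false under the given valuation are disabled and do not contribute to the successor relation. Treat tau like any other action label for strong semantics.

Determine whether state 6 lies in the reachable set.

After dropping false guards: 8 live edges.
Layer 0: {0}
Layer 1: {5}  total {0,5}
Layer 2: {4}  total {0,4,5}
Layer 3: {6}  total {0,4,5,6}
R = {0,4,5,6}
Path to 6: a·tau·c

Answer: REACHABLE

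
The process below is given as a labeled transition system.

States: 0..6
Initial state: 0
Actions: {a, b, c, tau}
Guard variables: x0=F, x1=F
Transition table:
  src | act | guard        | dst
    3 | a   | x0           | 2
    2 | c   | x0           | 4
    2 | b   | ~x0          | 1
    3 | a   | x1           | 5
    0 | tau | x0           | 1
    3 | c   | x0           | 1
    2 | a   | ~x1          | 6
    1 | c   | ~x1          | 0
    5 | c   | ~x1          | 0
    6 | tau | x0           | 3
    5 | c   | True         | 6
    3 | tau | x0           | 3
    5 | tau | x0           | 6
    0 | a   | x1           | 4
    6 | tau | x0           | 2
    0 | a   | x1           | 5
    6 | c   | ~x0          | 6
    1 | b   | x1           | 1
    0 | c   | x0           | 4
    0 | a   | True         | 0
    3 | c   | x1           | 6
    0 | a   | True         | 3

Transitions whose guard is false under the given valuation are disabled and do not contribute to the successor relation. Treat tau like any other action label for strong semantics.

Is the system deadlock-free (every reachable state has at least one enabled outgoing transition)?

Reach set: {0,3}
  0: a→0  a→3  [2 exit(s)]
  3: ∅  [STUCK]
Path to 3: a

Answer: DEADLOCK at state 3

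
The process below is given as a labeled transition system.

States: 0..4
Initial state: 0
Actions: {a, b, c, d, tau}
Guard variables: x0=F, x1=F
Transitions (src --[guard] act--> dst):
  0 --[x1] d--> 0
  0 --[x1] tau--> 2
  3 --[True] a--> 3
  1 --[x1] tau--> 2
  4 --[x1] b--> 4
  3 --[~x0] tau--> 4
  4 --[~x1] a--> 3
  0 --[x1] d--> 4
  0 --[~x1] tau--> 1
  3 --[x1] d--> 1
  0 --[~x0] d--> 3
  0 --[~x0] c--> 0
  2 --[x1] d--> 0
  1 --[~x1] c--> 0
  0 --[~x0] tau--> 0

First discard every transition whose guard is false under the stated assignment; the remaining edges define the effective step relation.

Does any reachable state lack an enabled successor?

Answer: DEADLOCK-FREE

Trace:
Reach set: {0,1,3,4}
  0: c→0  d→3  tau→0  tau→1  [deg 4]
  1: c→0  [deg 1]
  3: a→3  tau→4  [deg 2]
  4: a→3  [deg 1]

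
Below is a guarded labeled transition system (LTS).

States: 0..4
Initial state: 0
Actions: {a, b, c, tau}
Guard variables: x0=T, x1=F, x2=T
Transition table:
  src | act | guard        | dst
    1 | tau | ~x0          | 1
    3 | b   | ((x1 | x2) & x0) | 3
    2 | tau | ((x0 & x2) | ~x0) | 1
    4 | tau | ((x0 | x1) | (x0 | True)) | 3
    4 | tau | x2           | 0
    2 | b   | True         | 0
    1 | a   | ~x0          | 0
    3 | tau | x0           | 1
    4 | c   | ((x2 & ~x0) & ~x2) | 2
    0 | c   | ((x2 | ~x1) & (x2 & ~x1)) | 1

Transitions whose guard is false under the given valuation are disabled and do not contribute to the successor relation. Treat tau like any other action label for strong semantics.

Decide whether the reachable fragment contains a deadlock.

Reach set: {0,1}
  0: c→1  [deg 1]
  1: ∅  [deadlock]
witness 1: c

Answer: DEADLOCK at state 1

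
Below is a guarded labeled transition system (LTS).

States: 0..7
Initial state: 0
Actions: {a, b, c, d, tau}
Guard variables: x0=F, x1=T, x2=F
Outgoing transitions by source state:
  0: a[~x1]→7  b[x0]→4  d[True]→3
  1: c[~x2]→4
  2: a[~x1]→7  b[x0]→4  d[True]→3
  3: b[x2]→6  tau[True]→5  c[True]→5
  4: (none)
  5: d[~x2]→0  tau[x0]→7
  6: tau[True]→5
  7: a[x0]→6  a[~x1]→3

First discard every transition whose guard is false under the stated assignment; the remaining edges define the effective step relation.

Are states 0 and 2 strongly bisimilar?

Refine partition for ~:
  π0 = {{0,1,2,3,4,5,6,7}}
  π1 = {{0,2,5},{1},{3},{4,7},{6}}
  π2 = {{0,2},{1},{3},{4,7},{5},{6}}
6 equivalence class(es) (converged in 3)
0∈{0,2}, 2∈{0,2}

Answer: BISIMILAR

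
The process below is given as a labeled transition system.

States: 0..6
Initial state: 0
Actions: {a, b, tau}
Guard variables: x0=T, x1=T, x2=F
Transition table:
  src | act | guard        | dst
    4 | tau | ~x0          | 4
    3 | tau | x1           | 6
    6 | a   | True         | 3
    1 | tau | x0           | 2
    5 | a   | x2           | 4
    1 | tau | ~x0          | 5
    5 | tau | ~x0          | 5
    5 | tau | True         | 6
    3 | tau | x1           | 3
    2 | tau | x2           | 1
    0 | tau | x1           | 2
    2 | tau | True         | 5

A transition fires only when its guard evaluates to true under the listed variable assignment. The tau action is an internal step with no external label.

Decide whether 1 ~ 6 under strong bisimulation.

Answer: NOT BISIMILAR

Trace:
Refine partition for ~:
  π0 = {{0,1,2,3,4,5,6}}
  π1 = {{0,1,2,3,5},{4},{6}}
  π2 = {{0,1,2},{3},{4},{5},{6}}
  π3 = {{0,1},{2},{3},{4},{5},{6}}
stable after 4 split(s): 6 block(s)
[1]={0,1}  [6]={6}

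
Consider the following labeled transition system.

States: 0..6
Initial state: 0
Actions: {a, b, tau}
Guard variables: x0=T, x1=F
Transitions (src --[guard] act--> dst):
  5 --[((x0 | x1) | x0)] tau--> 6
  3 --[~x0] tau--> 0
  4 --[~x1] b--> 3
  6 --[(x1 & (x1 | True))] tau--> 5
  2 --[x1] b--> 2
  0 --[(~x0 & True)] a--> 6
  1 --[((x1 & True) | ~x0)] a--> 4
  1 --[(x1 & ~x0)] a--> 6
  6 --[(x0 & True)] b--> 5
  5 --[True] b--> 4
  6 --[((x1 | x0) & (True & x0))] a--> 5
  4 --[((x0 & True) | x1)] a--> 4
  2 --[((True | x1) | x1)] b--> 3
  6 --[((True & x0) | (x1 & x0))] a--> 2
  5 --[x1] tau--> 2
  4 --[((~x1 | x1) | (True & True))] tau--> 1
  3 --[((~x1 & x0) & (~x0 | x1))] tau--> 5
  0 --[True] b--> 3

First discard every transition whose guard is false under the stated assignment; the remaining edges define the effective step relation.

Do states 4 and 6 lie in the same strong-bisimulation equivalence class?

Bisimulation quotient by refinement:
  round 0: {{0,1,2,3,4,5,6}}
  round 1: {{0,2},{1,3},{4},{5},{6}}
5 equivalence class(es) (converged in 2)
class of 4: {4}; class of 6: {6}

Answer: NOT BISIMILAR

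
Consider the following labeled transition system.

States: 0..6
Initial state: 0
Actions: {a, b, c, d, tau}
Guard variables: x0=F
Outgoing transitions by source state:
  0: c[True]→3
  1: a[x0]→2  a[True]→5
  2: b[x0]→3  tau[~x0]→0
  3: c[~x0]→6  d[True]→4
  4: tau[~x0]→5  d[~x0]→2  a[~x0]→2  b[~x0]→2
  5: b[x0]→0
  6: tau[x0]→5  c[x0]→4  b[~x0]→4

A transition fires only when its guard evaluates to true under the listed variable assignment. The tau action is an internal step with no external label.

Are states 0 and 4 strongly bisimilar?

Bisimulation quotient by refinement:
  P[0] = {{0,1,2,3,4,5,6}}
  P[1] = {{0},{1},{2},{3},{4},{5},{6}}
Fixed point at round 2; 7 class(es).
0∈{0}, 4∈{4}

Answer: NOT BISIMILAR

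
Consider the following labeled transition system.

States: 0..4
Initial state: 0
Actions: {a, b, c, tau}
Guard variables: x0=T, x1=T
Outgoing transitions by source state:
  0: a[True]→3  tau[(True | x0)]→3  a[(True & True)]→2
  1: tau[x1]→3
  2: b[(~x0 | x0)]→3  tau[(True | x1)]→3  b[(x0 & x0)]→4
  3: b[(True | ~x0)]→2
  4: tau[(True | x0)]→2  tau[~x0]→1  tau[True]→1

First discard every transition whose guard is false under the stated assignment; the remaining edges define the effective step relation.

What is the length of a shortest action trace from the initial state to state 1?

Answer: 3

Analysis:
Layered search for 1:
  depth 0: {0}
  depth 1: {2,3}
  depth 2: {4}
  depth 3: {1}
depth(1)=3, e.g. a·b·tau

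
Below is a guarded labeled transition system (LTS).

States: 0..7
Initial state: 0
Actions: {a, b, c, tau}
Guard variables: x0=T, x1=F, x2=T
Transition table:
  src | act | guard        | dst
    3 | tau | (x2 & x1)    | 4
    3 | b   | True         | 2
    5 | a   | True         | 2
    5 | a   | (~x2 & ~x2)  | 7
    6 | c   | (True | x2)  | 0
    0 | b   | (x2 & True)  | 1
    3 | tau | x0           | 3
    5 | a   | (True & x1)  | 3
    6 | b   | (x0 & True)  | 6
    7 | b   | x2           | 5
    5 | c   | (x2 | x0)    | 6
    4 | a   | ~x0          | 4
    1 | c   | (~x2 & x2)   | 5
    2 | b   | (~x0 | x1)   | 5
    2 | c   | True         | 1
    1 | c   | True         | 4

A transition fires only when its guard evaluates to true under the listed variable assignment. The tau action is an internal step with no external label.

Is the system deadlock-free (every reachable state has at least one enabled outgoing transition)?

R = {0,1,4}
  0: b→1  [deg 1]
  1: c→4  [deg 1]
  4: ∅  [deadlock]
trace reaching 4: b·c

Answer: DEADLOCK at state 4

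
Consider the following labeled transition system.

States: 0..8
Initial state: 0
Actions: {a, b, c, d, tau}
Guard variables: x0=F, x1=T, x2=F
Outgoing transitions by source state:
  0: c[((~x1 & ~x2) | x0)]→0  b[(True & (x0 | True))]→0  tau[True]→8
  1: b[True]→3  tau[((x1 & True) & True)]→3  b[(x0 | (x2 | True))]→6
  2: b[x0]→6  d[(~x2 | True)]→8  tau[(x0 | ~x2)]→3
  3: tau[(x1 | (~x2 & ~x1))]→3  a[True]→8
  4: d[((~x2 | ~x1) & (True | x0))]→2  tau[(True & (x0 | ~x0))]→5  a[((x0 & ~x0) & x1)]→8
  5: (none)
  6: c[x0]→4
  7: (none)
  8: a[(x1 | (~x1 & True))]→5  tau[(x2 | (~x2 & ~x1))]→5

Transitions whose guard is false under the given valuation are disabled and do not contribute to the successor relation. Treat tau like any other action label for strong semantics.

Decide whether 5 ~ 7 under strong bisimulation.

Answer: BISIMILAR

Trace:
Compute ~ classes (split until stable):
  P[0] = {{0,1,2,3,4,5,6,7,8}}
  P[1] = {{0,1},{2,4},{3},{5,6,7},{8}}
  P[2] = {{0},{1},{2},{3},{4},{5,6,7},{8}}
Fixed point at round 3; 7 class(es).
5∈{5,6,7}, 7∈{5,6,7}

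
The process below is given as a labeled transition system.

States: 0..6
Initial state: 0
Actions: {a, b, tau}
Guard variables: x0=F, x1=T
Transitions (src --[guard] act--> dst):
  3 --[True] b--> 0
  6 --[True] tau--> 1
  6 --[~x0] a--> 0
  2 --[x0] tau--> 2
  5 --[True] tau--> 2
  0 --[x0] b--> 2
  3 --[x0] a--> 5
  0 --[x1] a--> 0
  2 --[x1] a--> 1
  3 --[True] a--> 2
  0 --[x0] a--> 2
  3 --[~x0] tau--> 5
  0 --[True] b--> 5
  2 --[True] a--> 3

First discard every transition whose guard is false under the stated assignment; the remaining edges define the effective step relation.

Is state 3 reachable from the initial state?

10 transition(s) survive guard evaluation.
Layer 0: {0}
Layer 1: {5}  cumulative {0,5}
Layer 2: {2}  cumulative {0,2,5}
Layer 3: {1,3}  cumulative {0,1,2,3,5}
Reach set: {0,1,2,3,5}
witness 3: b·tau·a

Answer: REACHABLE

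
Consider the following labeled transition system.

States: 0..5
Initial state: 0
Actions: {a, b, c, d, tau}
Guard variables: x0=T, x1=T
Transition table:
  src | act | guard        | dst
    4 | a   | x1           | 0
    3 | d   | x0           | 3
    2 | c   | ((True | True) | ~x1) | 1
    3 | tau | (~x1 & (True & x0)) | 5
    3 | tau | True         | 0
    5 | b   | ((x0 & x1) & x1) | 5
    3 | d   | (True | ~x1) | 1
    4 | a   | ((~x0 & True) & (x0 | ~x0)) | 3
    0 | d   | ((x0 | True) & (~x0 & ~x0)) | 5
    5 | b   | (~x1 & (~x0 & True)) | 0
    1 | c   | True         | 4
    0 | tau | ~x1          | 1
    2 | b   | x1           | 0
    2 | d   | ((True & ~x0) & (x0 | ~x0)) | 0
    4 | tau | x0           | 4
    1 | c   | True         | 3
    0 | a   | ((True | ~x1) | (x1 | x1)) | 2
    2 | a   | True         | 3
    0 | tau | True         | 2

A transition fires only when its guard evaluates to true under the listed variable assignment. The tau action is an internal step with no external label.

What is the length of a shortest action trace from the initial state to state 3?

Breadth-first toward 3:
  Layer 0: {0}
  Layer 1: {2}
  Layer 2: {1,3}
first hit 3 at d=2 via a·a

Answer: 2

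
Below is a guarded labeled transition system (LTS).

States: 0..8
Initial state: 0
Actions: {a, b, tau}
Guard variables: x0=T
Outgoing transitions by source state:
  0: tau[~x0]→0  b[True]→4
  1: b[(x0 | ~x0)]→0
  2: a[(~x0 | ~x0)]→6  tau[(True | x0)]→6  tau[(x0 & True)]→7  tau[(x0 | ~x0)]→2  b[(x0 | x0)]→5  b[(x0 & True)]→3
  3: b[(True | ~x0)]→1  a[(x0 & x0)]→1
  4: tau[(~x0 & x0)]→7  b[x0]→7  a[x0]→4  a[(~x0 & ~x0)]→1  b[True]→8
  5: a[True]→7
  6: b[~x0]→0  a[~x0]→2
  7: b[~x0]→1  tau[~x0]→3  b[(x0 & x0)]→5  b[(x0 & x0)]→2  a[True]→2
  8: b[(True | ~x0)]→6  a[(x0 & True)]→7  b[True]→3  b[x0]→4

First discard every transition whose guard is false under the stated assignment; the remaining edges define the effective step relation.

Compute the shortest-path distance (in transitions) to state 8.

Layered search for 8:
  L0 = {0}
  L1 = {4}
  L2 = {7,8}
8 enters at depth 2; path b·b

Answer: 2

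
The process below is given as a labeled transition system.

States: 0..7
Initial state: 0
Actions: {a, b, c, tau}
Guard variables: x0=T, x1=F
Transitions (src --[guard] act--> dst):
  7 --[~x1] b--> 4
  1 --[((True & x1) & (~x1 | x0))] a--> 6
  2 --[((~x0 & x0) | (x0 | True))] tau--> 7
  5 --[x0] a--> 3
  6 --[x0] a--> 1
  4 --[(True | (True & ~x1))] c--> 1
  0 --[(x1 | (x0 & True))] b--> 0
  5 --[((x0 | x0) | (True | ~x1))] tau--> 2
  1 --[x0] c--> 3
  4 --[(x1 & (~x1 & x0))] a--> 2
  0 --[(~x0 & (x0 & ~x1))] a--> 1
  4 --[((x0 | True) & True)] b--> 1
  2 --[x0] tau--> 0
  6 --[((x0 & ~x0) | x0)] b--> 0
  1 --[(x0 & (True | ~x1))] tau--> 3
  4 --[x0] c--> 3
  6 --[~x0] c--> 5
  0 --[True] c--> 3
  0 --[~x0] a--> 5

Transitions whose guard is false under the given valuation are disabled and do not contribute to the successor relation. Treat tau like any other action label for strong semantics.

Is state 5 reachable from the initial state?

After dropping false guards: 14 live edges.
Layer 0: {0}
Layer 1: {3}  cumulative {0,3}
Reach set: {0,3}

Answer: UNREACHABLE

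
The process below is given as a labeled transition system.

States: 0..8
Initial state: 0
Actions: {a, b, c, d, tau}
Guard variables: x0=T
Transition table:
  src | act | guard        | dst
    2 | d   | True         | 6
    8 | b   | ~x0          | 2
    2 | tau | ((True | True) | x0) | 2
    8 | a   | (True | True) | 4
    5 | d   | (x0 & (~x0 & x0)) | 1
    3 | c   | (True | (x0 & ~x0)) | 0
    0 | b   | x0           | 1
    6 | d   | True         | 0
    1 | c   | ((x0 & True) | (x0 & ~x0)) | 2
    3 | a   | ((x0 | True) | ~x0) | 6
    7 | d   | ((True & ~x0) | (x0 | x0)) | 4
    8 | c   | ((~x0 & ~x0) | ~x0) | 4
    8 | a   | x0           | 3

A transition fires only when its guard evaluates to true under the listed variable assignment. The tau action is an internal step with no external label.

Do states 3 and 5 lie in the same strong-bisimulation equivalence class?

Answer: NOT BISIMILAR

Trace:
Refine partition for ~:
  P[0] = {{0,1,2,3,4,5,6,7,8}}
  P[1] = {{0},{1},{2},{3},{4,5},{6,7},{8}}
  P[2] = {{0},{1},{2},{3},{4,5},{6},{7},{8}}
stable after 3 split(s): 8 block(s)
[3]={3}  [5]={4,5}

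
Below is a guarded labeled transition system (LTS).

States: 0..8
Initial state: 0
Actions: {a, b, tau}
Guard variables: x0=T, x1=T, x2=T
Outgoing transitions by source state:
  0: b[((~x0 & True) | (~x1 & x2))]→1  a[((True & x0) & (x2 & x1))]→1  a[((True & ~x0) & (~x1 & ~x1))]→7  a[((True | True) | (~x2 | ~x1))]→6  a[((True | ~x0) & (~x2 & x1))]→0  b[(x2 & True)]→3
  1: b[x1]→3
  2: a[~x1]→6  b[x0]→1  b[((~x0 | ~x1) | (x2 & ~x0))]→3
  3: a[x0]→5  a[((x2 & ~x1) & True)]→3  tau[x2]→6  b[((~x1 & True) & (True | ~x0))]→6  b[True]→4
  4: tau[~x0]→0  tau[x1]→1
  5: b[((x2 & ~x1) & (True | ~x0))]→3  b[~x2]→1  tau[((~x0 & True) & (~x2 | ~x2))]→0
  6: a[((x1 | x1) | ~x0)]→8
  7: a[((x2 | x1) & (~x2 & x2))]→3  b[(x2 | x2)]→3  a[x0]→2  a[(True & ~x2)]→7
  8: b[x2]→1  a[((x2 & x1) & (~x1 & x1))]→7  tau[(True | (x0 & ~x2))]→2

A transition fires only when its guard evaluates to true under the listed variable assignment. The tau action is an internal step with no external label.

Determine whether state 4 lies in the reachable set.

After dropping false guards: 14 live edges.
depth 0: {0}
depth 1: {1,3,6}  cumulative {0,1,3,6}
depth 2: {4,5,8}  cumulative {0,1,3,4,5,6,8}
depth 3: {2}  cumulative {0,1,2,3,4,5,6,8}
Reach set: {0,1,2,3,4,5,6,8}
trace reaching 4: b·b

Answer: REACHABLE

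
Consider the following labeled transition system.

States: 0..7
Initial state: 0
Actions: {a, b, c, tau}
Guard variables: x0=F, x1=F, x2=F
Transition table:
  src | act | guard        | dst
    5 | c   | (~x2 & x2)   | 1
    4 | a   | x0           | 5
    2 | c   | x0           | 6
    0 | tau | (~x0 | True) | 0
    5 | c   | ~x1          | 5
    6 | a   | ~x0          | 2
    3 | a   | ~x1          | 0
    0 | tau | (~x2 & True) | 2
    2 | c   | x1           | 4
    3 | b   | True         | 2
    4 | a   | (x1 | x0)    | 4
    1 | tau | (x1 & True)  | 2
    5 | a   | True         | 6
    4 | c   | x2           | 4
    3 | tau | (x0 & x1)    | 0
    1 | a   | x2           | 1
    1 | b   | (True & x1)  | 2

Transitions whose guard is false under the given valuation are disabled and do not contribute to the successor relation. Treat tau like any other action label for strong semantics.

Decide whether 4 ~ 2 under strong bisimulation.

Answer: BISIMILAR

Trace:
Bisimulation quotient by refinement:
  P[0] = {{0,1,2,3,4,5,6,7}}
  P[1] = {{0},{1,2,4,7},{3},{5},{6}}
5 equivalence class(es) (converged in 2)
class of 4: {1,2,4,7}; class of 2: {1,2,4,7}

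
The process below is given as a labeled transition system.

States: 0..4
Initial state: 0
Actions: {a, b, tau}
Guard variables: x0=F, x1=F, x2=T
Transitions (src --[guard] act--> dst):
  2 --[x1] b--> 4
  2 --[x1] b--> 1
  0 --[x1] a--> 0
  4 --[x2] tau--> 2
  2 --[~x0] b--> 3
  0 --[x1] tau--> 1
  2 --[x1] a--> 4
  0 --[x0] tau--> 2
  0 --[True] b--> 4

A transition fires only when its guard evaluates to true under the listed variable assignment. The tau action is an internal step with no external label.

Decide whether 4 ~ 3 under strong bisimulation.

Answer: NOT BISIMILAR

Analysis:
Refine partition for ~:
  round 0: {{0,1,2,3,4}}
  round 1: {{0,2},{1,3},{4}}
  round 2: {{0},{1,3},{2},{4}}
Fixed point at round 3; 4 class(es).
class of 4: {4}; class of 3: {1,3}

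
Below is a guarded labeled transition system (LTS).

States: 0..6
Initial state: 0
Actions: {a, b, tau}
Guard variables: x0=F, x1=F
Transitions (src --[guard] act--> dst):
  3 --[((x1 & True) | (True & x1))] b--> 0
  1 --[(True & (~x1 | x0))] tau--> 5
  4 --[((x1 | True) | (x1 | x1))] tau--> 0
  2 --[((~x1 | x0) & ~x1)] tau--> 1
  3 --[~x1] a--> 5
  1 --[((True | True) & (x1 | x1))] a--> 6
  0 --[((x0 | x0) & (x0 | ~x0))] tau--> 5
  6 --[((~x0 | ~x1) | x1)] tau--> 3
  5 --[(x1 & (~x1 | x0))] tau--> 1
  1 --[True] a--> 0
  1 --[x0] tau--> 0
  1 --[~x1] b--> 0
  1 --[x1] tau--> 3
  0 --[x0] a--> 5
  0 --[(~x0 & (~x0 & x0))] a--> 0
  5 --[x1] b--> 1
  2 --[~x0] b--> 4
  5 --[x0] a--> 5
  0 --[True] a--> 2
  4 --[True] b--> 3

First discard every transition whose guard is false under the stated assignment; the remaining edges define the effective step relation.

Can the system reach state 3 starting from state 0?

Guard filter leaves 10 enabled edge(s).
L0 = {0}
L1 = {2}  cumulative {0,2}
L2 = {1,4}  cumulative {0,1,2,4}
L3 = {3,5}  cumulative {0,1,2,3,4,5}
Reachable = {0,1,2,3,4,5}
Path to 3: a·b·b

Answer: REACHABLE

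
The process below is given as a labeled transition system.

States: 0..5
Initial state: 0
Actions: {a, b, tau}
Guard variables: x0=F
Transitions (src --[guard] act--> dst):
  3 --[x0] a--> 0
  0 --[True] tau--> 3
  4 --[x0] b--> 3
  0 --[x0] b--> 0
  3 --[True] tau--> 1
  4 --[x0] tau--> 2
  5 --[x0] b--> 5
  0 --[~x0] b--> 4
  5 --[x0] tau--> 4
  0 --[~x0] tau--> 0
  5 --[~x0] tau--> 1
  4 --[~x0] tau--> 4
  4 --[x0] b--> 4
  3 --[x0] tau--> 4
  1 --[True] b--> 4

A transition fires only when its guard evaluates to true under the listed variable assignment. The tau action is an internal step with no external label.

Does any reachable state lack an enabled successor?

Answer: DEADLOCK-FREE

Analysis:
Reachable = {0,1,3,4}
  0: b→4  tau→0  tau→3  [3 exit(s)]
  1: b→4  [1 exit(s)]
  3: tau→1  [1 exit(s)]
  4: tau→4  [1 exit(s)]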